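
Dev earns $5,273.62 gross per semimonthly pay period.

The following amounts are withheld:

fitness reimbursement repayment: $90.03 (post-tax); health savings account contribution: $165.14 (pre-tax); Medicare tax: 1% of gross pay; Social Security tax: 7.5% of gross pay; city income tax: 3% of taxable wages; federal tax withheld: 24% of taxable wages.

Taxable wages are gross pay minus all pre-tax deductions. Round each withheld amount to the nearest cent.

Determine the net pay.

$3,190.90

Health savings account contribution: $165.14
Taxable wages = $5,273.62 − $165.14 = $5,108.48
Federal tax withheld: $5,108.48 × 0.24 = $1,226.04
City income tax: $5,108.48 × 0.03 = $153.25
Medicare tax: $5,273.62 × 0.01 = $52.74
Social Security tax: $5,273.62 × 0.075 = $395.52
Fitness reimbursement repayment: $90.03
Total deductions = $165.14 + $1,226.04 + $153.25 + $52.74 + $395.52 + $90.03 = $2,082.72
Net pay = $5,273.62 − $2,082.72 = $3,190.90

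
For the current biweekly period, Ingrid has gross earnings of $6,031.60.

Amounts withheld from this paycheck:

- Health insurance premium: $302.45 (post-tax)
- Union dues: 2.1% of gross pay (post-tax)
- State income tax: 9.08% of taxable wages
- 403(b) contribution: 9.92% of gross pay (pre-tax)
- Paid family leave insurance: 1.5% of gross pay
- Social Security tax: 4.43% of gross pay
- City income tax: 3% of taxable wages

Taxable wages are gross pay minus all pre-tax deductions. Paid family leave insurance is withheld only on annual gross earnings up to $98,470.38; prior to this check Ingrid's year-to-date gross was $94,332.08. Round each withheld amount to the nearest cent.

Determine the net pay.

403(b) contribution: $6,031.60 × 0.0992 = $598.33
Taxable wages = $6,031.60 − $598.33 = $5,433.27
City income tax: $5,433.27 × 0.03 = $163.00
State income tax: $5,433.27 × 0.0908 = $493.34
Social Security tax: $6,031.60 × 0.0443 = $267.20
Paid family leave insurance: only $98,470.38 − $94,332.08 = $4,138.30 of this check is subject → $4,138.30 × 0.015 = $62.07
Health insurance premium: $302.45
Union dues: $6,031.60 × 0.021 = $126.66
Total deductions = $598.33 + $163.00 + $493.34 + $267.20 + $62.07 + $302.45 + $126.66 = $2,013.05
Net pay = $6,031.60 − $2,013.05 = $4,018.55

$4,018.55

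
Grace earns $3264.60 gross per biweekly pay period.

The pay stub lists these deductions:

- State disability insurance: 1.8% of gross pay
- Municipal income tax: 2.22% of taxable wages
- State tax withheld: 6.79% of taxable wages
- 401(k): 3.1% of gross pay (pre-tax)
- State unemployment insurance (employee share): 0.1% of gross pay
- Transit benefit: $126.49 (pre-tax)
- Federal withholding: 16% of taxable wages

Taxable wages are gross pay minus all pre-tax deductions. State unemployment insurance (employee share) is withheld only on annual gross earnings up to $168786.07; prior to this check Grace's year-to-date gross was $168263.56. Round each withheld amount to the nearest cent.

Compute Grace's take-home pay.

$2218.09

401(k): $3264.60 × 0.031 = $101.20
Transit benefit: $126.49
Pre-tax total = $101.20 + $126.49 = $227.69
Taxable wages = $3264.60 − $227.69 = $3036.91
Federal withholding: $3036.91 × 0.16 = $485.91
Municipal income tax: $3036.91 × 0.0222 = $67.42
State tax withheld: $3036.91 × 0.0679 = $206.21
State disability insurance: $3264.60 × 0.018 = $58.76
State unemployment insurance (employee share): only $168786.07 − $168263.56 = $522.51 of this check is subject → $522.51 × 0.001 = $0.52
Total deductions = $101.20 + $126.49 + $485.91 + $67.42 + $206.21 + $58.76 + $0.52 = $1046.51
Net pay = $3264.60 − $1046.51 = $2218.09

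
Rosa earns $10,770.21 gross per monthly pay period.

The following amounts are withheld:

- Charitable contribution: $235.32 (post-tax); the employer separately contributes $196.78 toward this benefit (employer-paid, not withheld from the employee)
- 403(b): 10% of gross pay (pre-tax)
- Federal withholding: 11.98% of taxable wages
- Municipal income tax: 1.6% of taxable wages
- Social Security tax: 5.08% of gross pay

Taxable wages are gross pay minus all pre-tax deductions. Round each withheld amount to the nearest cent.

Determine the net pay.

403(b): $10,770.21 × 0.1 = $1,077.02
Taxable wages = $10,770.21 − $1,077.02 = $9,693.19
Municipal income tax: $9,693.19 × 0.016 = $155.09
Federal withholding: $9,693.19 × 0.1198 = $1,161.24
Social Security tax: $10,770.21 × 0.0508 = $547.13
Charitable contribution: $235.32
(Employer's $196.78 toward charitable contribution is not withheld from the employee.)
Total deductions = $1,077.02 + $155.09 + $1,161.24 + $547.13 + $235.32 = $3,175.80
Net pay = $10,770.21 − $3,175.80 = $7,594.41

$7,594.41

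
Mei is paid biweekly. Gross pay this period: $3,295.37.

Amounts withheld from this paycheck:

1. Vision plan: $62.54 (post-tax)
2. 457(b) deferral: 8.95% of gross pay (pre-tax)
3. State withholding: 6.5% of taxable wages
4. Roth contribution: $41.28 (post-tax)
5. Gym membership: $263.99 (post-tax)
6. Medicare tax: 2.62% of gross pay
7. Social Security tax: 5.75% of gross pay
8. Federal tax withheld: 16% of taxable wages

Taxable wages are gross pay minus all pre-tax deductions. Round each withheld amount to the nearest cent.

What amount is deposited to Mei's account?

$1,681.70

457(b) deferral: $3,295.37 × 0.0895 = $294.94
Taxable wages = $3,295.37 − $294.94 = $3,000.43
Federal tax withheld: $3,000.43 × 0.16 = $480.07
State withholding: $3,000.43 × 0.065 = $195.03
Social Security tax: $3,295.37 × 0.0575 = $189.48
Medicare tax: $3,295.37 × 0.0262 = $86.34
Roth contribution: $41.28
Gym membership: $263.99
Vision plan: $62.54
Total deductions = $294.94 + $480.07 + $195.03 + $189.48 + $86.34 + $41.28 + $263.99 + $62.54 = $1,613.67
Net pay = $3,295.37 − $1,613.67 = $1,681.70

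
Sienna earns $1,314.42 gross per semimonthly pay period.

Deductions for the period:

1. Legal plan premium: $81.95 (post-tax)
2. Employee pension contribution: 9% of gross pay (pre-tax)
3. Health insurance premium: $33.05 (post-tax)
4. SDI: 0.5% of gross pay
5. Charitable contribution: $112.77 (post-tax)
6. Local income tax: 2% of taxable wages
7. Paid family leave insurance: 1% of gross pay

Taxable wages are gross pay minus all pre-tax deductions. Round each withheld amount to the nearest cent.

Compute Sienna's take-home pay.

$924.72

Employee pension contribution: $1,314.42 × 0.09 = $118.30
Taxable wages = $1,314.42 − $118.30 = $1,196.12
Local income tax: $1,196.12 × 0.02 = $23.92
SDI: $1,314.42 × 0.005 = $6.57
Paid family leave insurance: $1,314.42 × 0.01 = $13.14
Charitable contribution: $112.77
Health insurance premium: $33.05
Legal plan premium: $81.95
Total deductions = $118.30 + $23.92 + $6.57 + $13.14 + $112.77 + $33.05 + $81.95 = $389.70
Net pay = $1,314.42 − $389.70 = $924.72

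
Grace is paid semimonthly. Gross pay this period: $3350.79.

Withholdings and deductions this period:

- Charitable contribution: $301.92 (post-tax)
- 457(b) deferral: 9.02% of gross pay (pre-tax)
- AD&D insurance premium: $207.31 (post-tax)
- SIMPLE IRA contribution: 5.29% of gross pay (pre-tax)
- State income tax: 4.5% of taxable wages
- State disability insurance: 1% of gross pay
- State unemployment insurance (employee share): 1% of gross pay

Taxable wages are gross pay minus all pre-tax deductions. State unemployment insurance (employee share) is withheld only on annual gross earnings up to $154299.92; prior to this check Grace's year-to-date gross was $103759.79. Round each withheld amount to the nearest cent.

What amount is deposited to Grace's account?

457(b) deferral: $3350.79 × 0.0902 = $302.24
SIMPLE IRA contribution: $3350.79 × 0.0529 = $177.26
Pre-tax total = $302.24 + $177.26 = $479.50
Taxable wages = $3350.79 − $479.50 = $2871.29
State income tax: $2871.29 × 0.045 = $129.21
State disability insurance: $3350.79 × 0.01 = $33.51
State unemployment insurance (employee share): cap not yet reached, full $3350.79 is subject → $3350.79 × 0.01 = $33.51
Charitable contribution: $301.92
AD&D insurance premium: $207.31
Total deductions = $302.24 + $177.26 + $129.21 + $33.51 + $33.51 + $301.92 + $207.31 = $1184.96
Net pay = $3350.79 − $1184.96 = $2165.83

$2165.83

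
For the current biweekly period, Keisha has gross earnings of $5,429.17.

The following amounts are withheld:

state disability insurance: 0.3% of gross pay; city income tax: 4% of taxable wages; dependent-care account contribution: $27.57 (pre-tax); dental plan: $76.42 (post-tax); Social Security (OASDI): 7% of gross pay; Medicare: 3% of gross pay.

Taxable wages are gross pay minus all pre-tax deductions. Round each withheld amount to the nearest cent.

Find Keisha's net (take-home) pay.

$4,549.91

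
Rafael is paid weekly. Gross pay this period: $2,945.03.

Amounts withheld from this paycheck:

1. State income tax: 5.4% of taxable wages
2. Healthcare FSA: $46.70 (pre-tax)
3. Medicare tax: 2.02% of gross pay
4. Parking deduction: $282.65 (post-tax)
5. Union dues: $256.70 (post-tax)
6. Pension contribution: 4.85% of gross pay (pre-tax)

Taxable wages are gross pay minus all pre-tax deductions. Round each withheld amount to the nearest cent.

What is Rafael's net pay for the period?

Healthcare FSA: $46.70
Pension contribution: $2,945.03 × 0.0485 = $142.83
Pre-tax total = $46.70 + $142.83 = $189.53
Taxable wages = $2,945.03 − $189.53 = $2,755.50
State income tax: $2,755.50 × 0.054 = $148.80
Medicare tax: $2,945.03 × 0.0202 = $59.49
Parking deduction: $282.65
Union dues: $256.70
Total deductions = $46.70 + $142.83 + $148.80 + $59.49 + $282.65 + $256.70 = $937.17
Net pay = $2,945.03 − $937.17 = $2,007.86

$2,007.86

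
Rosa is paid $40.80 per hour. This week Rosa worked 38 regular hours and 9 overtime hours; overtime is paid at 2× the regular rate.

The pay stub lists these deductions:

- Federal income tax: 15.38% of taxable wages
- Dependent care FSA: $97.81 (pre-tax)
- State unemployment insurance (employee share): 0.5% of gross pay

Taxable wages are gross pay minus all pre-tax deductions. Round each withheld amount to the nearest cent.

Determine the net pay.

$1,839.21

Regular pay: 38 × $40.80 = $1,550.40
Overtime pay: 9 × $40.80 × 2 = $734.40
Gross pay = $1,550.40 + $734.40 = $2,284.80
Dependent care FSA: $97.81
Taxable wages = $2,284.80 − $97.81 = $2,186.99
Federal income tax: $2,186.99 × 0.1538 = $336.36
State unemployment insurance (employee share): $2,284.80 × 0.005 = $11.42
Total deductions = $97.81 + $336.36 + $11.42 = $445.59
Net pay = $2,284.80 − $445.59 = $1,839.21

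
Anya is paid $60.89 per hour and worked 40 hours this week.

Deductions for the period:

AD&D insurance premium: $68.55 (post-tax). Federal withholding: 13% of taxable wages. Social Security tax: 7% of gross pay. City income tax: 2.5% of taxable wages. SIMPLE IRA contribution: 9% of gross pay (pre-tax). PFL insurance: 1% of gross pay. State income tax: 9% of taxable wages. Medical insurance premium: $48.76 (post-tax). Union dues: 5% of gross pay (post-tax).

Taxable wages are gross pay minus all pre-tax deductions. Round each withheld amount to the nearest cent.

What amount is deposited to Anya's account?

$1239.44

Gross pay: 40 × $60.89 = $2435.60
SIMPLE IRA contribution: $2435.60 × 0.09 = $219.20
Taxable wages = $2435.60 − $219.20 = $2216.40
State income tax: $2216.40 × 0.09 = $199.48
Federal withholding: $2216.40 × 0.13 = $288.13
City income tax: $2216.40 × 0.025 = $55.41
Social Security tax: $2435.60 × 0.07 = $170.49
PFL insurance: $2435.60 × 0.01 = $24.36
Union dues: $2435.60 × 0.05 = $121.78
AD&D insurance premium: $68.55
Medical insurance premium: $48.76
Total deductions = $219.20 + $199.48 + $288.13 + $55.41 + $170.49 + $24.36 + $121.78 + $68.55 + $48.76 = $1196.16
Net pay = $2435.60 − $1196.16 = $1239.44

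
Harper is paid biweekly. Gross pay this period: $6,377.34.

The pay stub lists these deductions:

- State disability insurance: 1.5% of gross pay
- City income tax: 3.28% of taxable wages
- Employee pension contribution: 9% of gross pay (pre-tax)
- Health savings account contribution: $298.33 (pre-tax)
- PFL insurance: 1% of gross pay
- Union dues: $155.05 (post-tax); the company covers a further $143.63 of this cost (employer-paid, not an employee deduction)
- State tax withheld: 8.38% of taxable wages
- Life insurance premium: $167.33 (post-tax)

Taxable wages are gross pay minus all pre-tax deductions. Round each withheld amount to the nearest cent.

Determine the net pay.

$4,381.35

Employee pension contribution: $6,377.34 × 0.09 = $573.96
Health savings account contribution: $298.33
Pre-tax total = $573.96 + $298.33 = $872.29
Taxable wages = $6,377.34 − $872.29 = $5,505.05
State tax withheld: $5,505.05 × 0.0838 = $461.32
City income tax: $5,505.05 × 0.0328 = $180.57
PFL insurance: $6,377.34 × 0.01 = $63.77
State disability insurance: $6,377.34 × 0.015 = $95.66
Union dues: $155.05
Life insurance premium: $167.33
(Employer's $143.63 toward union dues is not withheld from the employee.)
Total deductions = $573.96 + $298.33 + $461.32 + $180.57 + $63.77 + $95.66 + $155.05 + $167.33 = $1,995.99
Net pay = $6,377.34 − $1,995.99 = $4,381.35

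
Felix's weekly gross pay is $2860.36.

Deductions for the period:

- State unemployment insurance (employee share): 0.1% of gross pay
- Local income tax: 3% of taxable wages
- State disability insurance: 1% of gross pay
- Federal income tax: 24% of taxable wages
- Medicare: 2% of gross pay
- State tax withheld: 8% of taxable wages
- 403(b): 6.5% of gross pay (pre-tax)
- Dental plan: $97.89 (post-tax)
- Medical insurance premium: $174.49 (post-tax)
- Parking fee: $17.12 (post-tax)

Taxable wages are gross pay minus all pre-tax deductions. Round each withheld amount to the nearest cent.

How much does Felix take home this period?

403(b): $2860.36 × 0.065 = $185.92
Taxable wages = $2860.36 − $185.92 = $2674.44
Local income tax: $2674.44 × 0.03 = $80.23
State tax withheld: $2674.44 × 0.08 = $213.96
Federal income tax: $2674.44 × 0.24 = $641.87
Medicare: $2860.36 × 0.02 = $57.21
State unemployment insurance (employee share): $2860.36 × 0.001 = $2.86
State disability insurance: $2860.36 × 0.01 = $28.60
Medical insurance premium: $174.49
Dental plan: $97.89
Parking fee: $17.12
Total deductions = $185.92 + $80.23 + $213.96 + $641.87 + $57.21 + $2.86 + $28.60 + $174.49 + $97.89 + $17.12 = $1500.15
Net pay = $2860.36 − $1500.15 = $1360.21

$1360.21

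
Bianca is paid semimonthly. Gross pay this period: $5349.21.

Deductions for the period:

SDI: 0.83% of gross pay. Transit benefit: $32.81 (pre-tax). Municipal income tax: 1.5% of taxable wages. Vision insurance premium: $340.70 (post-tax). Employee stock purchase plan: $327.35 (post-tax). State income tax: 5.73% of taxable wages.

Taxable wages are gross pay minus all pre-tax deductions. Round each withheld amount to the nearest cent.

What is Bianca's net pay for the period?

Transit benefit: $32.81
Taxable wages = $5349.21 − $32.81 = $5316.40
Municipal income tax: $5316.40 × 0.015 = $79.75
State income tax: $5316.40 × 0.0573 = $304.63
SDI: $5349.21 × 0.0083 = $44.40
Employee stock purchase plan: $327.35
Vision insurance premium: $340.70
Total deductions = $32.81 + $79.75 + $304.63 + $44.40 + $327.35 + $340.70 = $1129.64
Net pay = $5349.21 − $1129.64 = $4219.57

$4219.57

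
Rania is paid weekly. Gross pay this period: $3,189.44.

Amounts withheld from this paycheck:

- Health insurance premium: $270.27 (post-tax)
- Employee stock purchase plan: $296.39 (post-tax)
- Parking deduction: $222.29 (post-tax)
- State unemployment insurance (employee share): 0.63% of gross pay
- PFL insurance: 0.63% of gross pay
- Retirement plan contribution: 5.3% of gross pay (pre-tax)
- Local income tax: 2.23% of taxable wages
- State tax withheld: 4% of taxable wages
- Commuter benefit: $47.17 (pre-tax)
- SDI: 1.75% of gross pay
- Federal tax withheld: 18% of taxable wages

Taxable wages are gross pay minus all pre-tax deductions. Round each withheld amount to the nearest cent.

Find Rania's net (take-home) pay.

Commuter benefit: $47.17
Retirement plan contribution: $3,189.44 × 0.053 = $169.04
Pre-tax total = $47.17 + $169.04 = $216.21
Taxable wages = $3,189.44 − $216.21 = $2,973.23
State tax withheld: $2,973.23 × 0.04 = $118.93
Local income tax: $2,973.23 × 0.0223 = $66.30
Federal tax withheld: $2,973.23 × 0.18 = $535.18
State unemployment insurance (employee share): $3,189.44 × 0.0063 = $20.09
SDI: $3,189.44 × 0.0175 = $55.82
PFL insurance: $3,189.44 × 0.0063 = $20.09
Health insurance premium: $270.27
Employee stock purchase plan: $296.39
Parking deduction: $222.29
Total deductions = $47.17 + $169.04 + $118.93 + $66.30 + $535.18 + $20.09 + $55.82 + $20.09 + $270.27 + $296.39 + $222.29 = $1,821.57
Net pay = $3,189.44 − $1,821.57 = $1,367.87

$1,367.87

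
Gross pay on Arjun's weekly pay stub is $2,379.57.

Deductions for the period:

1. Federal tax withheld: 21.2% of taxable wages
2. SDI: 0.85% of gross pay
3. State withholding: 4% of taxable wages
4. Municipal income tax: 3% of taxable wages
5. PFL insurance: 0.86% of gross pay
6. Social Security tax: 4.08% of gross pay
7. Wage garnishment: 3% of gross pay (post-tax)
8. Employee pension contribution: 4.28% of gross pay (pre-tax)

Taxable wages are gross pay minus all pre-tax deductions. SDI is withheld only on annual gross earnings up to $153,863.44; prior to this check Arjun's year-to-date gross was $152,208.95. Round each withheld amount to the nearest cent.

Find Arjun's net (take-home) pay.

$1,432.40

Employee pension contribution: $2,379.57 × 0.0428 = $101.85
Taxable wages = $2,379.57 − $101.85 = $2,277.72
Municipal income tax: $2,277.72 × 0.03 = $68.33
State withholding: $2,277.72 × 0.04 = $91.11
Federal tax withheld: $2,277.72 × 0.212 = $482.88
Social Security tax: $2,379.57 × 0.0408 = $97.09
PFL insurance: $2,379.57 × 0.0086 = $20.46
SDI: only $153,863.44 − $152,208.95 = $1,654.49 of this check is subject → $1,654.49 × 0.0085 = $14.06
Wage garnishment: $2,379.57 × 0.03 = $71.39
Total deductions = $101.85 + $68.33 + $91.11 + $482.88 + $97.09 + $20.46 + $14.06 + $71.39 = $947.17
Net pay = $2,379.57 − $947.17 = $1,432.40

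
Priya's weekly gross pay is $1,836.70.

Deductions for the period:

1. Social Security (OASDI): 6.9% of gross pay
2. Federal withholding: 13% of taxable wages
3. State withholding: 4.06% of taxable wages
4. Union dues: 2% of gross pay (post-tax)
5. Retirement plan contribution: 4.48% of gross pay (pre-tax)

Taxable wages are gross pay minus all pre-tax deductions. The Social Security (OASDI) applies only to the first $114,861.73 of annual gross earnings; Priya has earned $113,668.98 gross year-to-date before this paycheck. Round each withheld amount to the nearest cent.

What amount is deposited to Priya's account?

$1,336.09

Retirement plan contribution: $1,836.70 × 0.0448 = $82.28
Taxable wages = $1,836.70 − $82.28 = $1,754.42
Federal withholding: $1,754.42 × 0.13 = $228.07
State withholding: $1,754.42 × 0.0406 = $71.23
Social Security (OASDI): only $114,861.73 − $113,668.98 = $1,192.75 of this check is subject → $1,192.75 × 0.069 = $82.30
Union dues: $1,836.70 × 0.02 = $36.73
Total deductions = $82.28 + $228.07 + $71.23 + $82.30 + $36.73 = $500.61
Net pay = $1,836.70 − $500.61 = $1,336.09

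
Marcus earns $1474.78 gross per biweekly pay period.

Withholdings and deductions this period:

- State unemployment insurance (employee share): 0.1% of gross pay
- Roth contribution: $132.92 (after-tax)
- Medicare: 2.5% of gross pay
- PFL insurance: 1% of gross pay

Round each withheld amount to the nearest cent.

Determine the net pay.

$1288.77

Medicare: $1474.78 × 0.025 = $36.87
State unemployment insurance (employee share): $1474.78 × 0.001 = $1.47
PFL insurance: $1474.78 × 0.01 = $14.75
Roth contribution: $132.92
Total deductions = $36.87 + $1.47 + $14.75 + $132.92 = $186.01
Net pay = $1474.78 − $186.01 = $1288.77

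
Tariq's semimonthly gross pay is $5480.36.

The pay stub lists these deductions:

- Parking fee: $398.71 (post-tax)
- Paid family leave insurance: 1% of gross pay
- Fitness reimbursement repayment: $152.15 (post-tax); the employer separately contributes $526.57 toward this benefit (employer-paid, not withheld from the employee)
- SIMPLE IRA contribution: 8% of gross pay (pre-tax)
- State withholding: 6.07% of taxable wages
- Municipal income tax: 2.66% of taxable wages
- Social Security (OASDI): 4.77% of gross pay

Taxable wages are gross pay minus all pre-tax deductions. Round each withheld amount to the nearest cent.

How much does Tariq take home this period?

SIMPLE IRA contribution: $5480.36 × 0.08 = $438.43
Taxable wages = $5480.36 − $438.43 = $5041.93
State withholding: $5041.93 × 0.0607 = $306.05
Municipal income tax: $5041.93 × 0.0266 = $134.12
Paid family leave insurance: $5480.36 × 0.01 = $54.80
Social Security (OASDI): $5480.36 × 0.0477 = $261.41
Parking fee: $398.71
Fitness reimbursement repayment: $152.15
(Employer's $526.57 toward fitness reimbursement repayment is not withheld from the employee.)
Total deductions = $438.43 + $306.05 + $134.12 + $54.80 + $261.41 + $398.71 + $152.15 = $1745.67
Net pay = $5480.36 − $1745.67 = $3734.69

$3734.69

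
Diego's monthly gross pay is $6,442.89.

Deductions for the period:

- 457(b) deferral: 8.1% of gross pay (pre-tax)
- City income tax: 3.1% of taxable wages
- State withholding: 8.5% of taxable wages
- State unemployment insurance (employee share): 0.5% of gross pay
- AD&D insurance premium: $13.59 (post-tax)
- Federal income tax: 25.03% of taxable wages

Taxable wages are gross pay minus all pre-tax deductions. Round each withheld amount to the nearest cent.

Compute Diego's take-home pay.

$3,706.35

457(b) deferral: $6,442.89 × 0.081 = $521.87
Taxable wages = $6,442.89 − $521.87 = $5,921.02
Federal income tax: $5,921.02 × 0.2503 = $1,482.03
State withholding: $5,921.02 × 0.085 = $503.29
City income tax: $5,921.02 × 0.031 = $183.55
State unemployment insurance (employee share): $6,442.89 × 0.005 = $32.21
AD&D insurance premium: $13.59
Total deductions = $521.87 + $1,482.03 + $503.29 + $183.55 + $32.21 + $13.59 = $2,736.54
Net pay = $6,442.89 − $2,736.54 = $3,706.35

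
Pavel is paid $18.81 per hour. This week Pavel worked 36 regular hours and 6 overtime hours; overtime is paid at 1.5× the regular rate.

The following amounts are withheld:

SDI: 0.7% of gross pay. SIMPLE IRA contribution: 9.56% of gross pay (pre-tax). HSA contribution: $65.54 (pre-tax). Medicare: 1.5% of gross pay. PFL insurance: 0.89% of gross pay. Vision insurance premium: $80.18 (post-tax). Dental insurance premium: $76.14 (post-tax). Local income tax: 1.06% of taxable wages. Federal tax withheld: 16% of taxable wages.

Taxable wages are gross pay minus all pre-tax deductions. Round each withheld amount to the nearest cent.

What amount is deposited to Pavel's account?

Regular pay: 36 × $18.81 = $677.16
Overtime pay: 6 × $18.81 × 1.5 = $169.29
Gross pay = $677.16 + $169.29 = $846.45
SIMPLE IRA contribution: $846.45 × 0.0956 = $80.92
HSA contribution: $65.54
Pre-tax total = $80.92 + $65.54 = $146.46
Taxable wages = $846.45 − $146.46 = $699.99
Federal tax withheld: $699.99 × 0.16 = $112.00
Local income tax: $699.99 × 0.0106 = $7.42
SDI: $846.45 × 0.007 = $5.93
Medicare: $846.45 × 0.015 = $12.70
PFL insurance: $846.45 × 0.0089 = $7.53
Vision insurance premium: $80.18
Dental insurance premium: $76.14
Total deductions = $80.92 + $65.54 + $112.00 + $7.42 + $5.93 + $12.70 + $7.53 + $80.18 + $76.14 = $448.36
Net pay = $846.45 − $448.36 = $398.09

$398.09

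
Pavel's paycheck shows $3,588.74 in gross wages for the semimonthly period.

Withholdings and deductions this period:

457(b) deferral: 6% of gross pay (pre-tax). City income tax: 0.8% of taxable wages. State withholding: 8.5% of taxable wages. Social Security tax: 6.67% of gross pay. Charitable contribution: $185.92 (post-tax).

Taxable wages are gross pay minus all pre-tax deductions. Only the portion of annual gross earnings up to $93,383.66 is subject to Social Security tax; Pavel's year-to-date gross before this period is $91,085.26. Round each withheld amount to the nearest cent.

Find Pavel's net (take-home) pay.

$2,720.47

457(b) deferral: $3,588.74 × 0.06 = $215.32
Taxable wages = $3,588.74 − $215.32 = $3,373.42
State withholding: $3,373.42 × 0.085 = $286.74
City income tax: $3,373.42 × 0.008 = $26.99
Social Security tax: only $93,383.66 − $91,085.26 = $2,298.40 of this check is subject → $2,298.40 × 0.0667 = $153.30
Charitable contribution: $185.92
Total deductions = $215.32 + $286.74 + $26.99 + $153.30 + $185.92 = $868.27
Net pay = $3,588.74 − $868.27 = $2,720.47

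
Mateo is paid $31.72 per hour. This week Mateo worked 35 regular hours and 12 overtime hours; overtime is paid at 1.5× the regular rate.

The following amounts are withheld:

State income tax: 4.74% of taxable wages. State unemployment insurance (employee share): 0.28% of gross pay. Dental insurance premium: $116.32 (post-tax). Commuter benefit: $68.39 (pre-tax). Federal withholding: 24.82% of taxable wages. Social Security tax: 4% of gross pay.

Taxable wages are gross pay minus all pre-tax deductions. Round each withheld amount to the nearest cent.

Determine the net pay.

Regular pay: 35 × $31.72 = $1,110.20
Overtime pay: 12 × $31.72 × 1.5 = $570.96
Gross pay = $1,110.20 + $570.96 = $1,681.16
Commuter benefit: $68.39
Taxable wages = $1,681.16 − $68.39 = $1,612.77
Federal withholding: $1,612.77 × 0.2482 = $400.29
State income tax: $1,612.77 × 0.0474 = $76.45
State unemployment insurance (employee share): $1,681.16 × 0.0028 = $4.71
Social Security tax: $1,681.16 × 0.04 = $67.25
Dental insurance premium: $116.32
Total deductions = $68.39 + $400.29 + $76.45 + $4.71 + $67.25 + $116.32 = $733.41
Net pay = $1,681.16 − $733.41 = $947.75

$947.75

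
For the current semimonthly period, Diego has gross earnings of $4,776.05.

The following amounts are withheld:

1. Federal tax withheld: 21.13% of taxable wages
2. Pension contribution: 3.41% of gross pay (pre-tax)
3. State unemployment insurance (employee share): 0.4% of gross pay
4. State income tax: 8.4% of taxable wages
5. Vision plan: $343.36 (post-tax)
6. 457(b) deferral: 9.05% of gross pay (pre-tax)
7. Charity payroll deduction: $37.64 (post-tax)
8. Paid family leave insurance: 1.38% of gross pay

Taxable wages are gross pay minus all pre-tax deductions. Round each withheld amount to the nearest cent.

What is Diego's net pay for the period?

Pension contribution: $4,776.05 × 0.0341 = $162.86
457(b) deferral: $4,776.05 × 0.0905 = $432.23
Pre-tax total = $162.86 + $432.23 = $595.09
Taxable wages = $4,776.05 − $595.09 = $4,180.96
State income tax: $4,180.96 × 0.084 = $351.20
Federal tax withheld: $4,180.96 × 0.2113 = $883.44
State unemployment insurance (employee share): $4,776.05 × 0.004 = $19.10
Paid family leave insurance: $4,776.05 × 0.0138 = $65.91
Charity payroll deduction: $37.64
Vision plan: $343.36
Total deductions = $162.86 + $432.23 + $351.20 + $883.44 + $19.10 + $65.91 + $37.64 + $343.36 = $2,295.74
Net pay = $4,776.05 − $2,295.74 = $2,480.31

$2,480.31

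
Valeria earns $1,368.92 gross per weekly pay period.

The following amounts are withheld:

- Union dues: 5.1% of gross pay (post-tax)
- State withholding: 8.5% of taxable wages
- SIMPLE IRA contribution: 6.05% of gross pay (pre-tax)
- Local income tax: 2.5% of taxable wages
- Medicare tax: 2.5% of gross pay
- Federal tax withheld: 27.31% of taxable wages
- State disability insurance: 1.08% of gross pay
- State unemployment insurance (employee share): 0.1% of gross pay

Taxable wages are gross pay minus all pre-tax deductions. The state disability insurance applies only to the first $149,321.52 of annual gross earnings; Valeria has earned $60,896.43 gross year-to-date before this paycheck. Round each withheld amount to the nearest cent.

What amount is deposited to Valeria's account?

SIMPLE IRA contribution: $1,368.92 × 0.0605 = $82.82
Taxable wages = $1,368.92 − $82.82 = $1,286.10
Federal tax withheld: $1,286.10 × 0.2731 = $351.23
State withholding: $1,286.10 × 0.085 = $109.32
Local income tax: $1,286.10 × 0.025 = $32.15
State disability insurance: cap not yet reached, full $1,368.92 is subject → $1,368.92 × 0.0108 = $14.78
State unemployment insurance (employee share): $1,368.92 × 0.001 = $1.37
Medicare tax: $1,368.92 × 0.025 = $34.22
Union dues: $1,368.92 × 0.051 = $69.81
Total deductions = $82.82 + $351.23 + $109.32 + $32.15 + $14.78 + $1.37 + $34.22 + $69.81 = $695.70
Net pay = $1,368.92 − $695.70 = $673.22

$673.22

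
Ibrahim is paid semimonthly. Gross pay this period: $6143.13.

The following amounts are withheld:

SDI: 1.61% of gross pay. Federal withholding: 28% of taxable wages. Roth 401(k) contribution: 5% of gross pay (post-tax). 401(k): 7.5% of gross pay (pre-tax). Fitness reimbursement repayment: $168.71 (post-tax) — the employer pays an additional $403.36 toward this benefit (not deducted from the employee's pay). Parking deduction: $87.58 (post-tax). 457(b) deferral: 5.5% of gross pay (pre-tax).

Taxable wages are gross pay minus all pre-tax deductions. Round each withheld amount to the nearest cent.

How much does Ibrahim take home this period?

$3185.71

457(b) deferral: $6143.13 × 0.055 = $337.87
401(k): $6143.13 × 0.075 = $460.73
Pre-tax total = $337.87 + $460.73 = $798.60
Taxable wages = $6143.13 − $798.60 = $5344.53
Federal withholding: $5344.53 × 0.28 = $1496.47
SDI: $6143.13 × 0.0161 = $98.90
Fitness reimbursement repayment: $168.71
Parking deduction: $87.58
Roth 401(k) contribution: $6143.13 × 0.05 = $307.16
(Employer's $403.36 toward fitness reimbursement repayment is not withheld from the employee.)
Total deductions = $337.87 + $460.73 + $1496.47 + $98.90 + $168.71 + $87.58 + $307.16 = $2957.42
Net pay = $6143.13 − $2957.42 = $3185.71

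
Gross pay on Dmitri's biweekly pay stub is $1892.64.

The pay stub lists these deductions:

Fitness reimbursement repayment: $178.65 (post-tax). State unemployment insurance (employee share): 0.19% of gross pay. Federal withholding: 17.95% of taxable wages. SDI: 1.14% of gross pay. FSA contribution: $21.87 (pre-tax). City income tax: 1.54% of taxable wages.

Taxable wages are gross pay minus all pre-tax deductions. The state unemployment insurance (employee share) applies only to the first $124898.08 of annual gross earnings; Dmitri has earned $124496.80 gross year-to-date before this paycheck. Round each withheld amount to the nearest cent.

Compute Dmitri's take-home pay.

FSA contribution: $21.87
Taxable wages = $1892.64 − $21.87 = $1870.77
Federal withholding: $1870.77 × 0.1795 = $335.80
City income tax: $1870.77 × 0.0154 = $28.81
State unemployment insurance (employee share): only $124898.08 − $124496.80 = $401.28 of this check is subject → $401.28 × 0.0019 = $0.76
SDI: $1892.64 × 0.0114 = $21.58
Fitness reimbursement repayment: $178.65
Total deductions = $21.87 + $335.80 + $28.81 + $0.76 + $21.58 + $178.65 = $587.47
Net pay = $1892.64 − $587.47 = $1305.17

$1305.17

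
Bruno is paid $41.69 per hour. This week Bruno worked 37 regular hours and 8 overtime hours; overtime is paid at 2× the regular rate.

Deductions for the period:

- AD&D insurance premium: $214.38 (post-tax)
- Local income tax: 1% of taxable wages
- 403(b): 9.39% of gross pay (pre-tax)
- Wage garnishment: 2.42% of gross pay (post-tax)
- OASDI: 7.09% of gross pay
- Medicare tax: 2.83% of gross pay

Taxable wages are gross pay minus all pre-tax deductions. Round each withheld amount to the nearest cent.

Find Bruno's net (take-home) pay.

$1,495.03

Regular pay: 37 × $41.69 = $1,542.53
Overtime pay: 8 × $41.69 × 2 = $667.04
Gross pay = $1,542.53 + $667.04 = $2,209.57
403(b): $2,209.57 × 0.0939 = $207.48
Taxable wages = $2,209.57 − $207.48 = $2,002.09
Local income tax: $2,002.09 × 0.01 = $20.02
Medicare tax: $2,209.57 × 0.0283 = $62.53
OASDI: $2,209.57 × 0.0709 = $156.66
AD&D insurance premium: $214.38
Wage garnishment: $2,209.57 × 0.0242 = $53.47
Total deductions = $207.48 + $20.02 + $62.53 + $156.66 + $214.38 + $53.47 = $714.54
Net pay = $2,209.57 − $714.54 = $1,495.03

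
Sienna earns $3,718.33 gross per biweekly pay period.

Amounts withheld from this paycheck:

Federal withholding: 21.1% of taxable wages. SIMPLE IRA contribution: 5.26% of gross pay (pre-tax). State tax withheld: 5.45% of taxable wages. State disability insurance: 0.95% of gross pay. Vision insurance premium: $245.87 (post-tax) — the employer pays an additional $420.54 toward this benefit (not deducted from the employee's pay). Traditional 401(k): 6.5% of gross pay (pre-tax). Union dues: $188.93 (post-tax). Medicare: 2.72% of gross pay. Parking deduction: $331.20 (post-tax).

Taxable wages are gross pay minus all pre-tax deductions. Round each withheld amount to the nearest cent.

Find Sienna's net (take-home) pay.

$1,507.48

Traditional 401(k): $3,718.33 × 0.065 = $241.69
SIMPLE IRA contribution: $3,718.33 × 0.0526 = $195.58
Pre-tax total = $241.69 + $195.58 = $437.27
Taxable wages = $3,718.33 − $437.27 = $3,281.06
State tax withheld: $3,281.06 × 0.0545 = $178.82
Federal withholding: $3,281.06 × 0.211 = $692.30
Medicare: $3,718.33 × 0.0272 = $101.14
State disability insurance: $3,718.33 × 0.0095 = $35.32
Union dues: $188.93
Vision insurance premium: $245.87
Parking deduction: $331.20
(Employer's $420.54 toward vision insurance premium is not withheld from the employee.)
Total deductions = $241.69 + $195.58 + $178.82 + $692.30 + $101.14 + $35.32 + $188.93 + $245.87 + $331.20 = $2,210.85
Net pay = $3,718.33 − $2,210.85 = $1,507.48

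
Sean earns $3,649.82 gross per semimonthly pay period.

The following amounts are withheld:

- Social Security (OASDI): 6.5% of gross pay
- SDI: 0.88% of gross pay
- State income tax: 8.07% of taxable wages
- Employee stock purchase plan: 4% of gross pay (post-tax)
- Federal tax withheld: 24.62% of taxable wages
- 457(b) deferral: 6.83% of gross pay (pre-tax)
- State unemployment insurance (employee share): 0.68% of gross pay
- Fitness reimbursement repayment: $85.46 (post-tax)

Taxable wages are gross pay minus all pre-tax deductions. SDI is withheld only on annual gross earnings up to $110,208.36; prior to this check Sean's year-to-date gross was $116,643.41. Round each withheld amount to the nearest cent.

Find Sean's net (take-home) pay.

457(b) deferral: $3,649.82 × 0.0683 = $249.28
Taxable wages = $3,649.82 − $249.28 = $3,400.54
Federal tax withheld: $3,400.54 × 0.2462 = $837.21
State income tax: $3,400.54 × 0.0807 = $274.42
Social Security (OASDI): $3,649.82 × 0.065 = $237.24
SDI: annual cap $110,208.36 already reached (YTD $116,643.41), so $0.00
State unemployment insurance (employee share): $3,649.82 × 0.0068 = $24.82
Employee stock purchase plan: $3,649.82 × 0.04 = $145.99
Fitness reimbursement repayment: $85.46
Total deductions = $249.28 + $837.21 + $274.42 + $237.24 + $0.00 + $24.82 + $145.99 + $85.46 = $1,854.42
Net pay = $3,649.82 − $1,854.42 = $1,795.40

$1,795.40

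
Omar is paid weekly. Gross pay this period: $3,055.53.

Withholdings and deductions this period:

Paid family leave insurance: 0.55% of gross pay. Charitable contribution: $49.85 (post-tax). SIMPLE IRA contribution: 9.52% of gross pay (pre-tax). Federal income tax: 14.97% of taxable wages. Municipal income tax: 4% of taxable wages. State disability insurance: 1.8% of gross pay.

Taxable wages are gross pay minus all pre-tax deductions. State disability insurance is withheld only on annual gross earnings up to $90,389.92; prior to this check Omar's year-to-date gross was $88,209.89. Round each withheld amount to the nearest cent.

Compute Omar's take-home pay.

SIMPLE IRA contribution: $3,055.53 × 0.0952 = $290.89
Taxable wages = $3,055.53 − $290.89 = $2,764.64
Municipal income tax: $2,764.64 × 0.04 = $110.59
Federal income tax: $2,764.64 × 0.1497 = $413.87
State disability insurance: only $90,389.92 − $88,209.89 = $2,180.03 of this check is subject → $2,180.03 × 0.018 = $39.24
Paid family leave insurance: $3,055.53 × 0.0055 = $16.81
Charitable contribution: $49.85
Total deductions = $290.89 + $110.59 + $413.87 + $39.24 + $16.81 + $49.85 = $921.25
Net pay = $3,055.53 − $921.25 = $2,134.28

$2,134.28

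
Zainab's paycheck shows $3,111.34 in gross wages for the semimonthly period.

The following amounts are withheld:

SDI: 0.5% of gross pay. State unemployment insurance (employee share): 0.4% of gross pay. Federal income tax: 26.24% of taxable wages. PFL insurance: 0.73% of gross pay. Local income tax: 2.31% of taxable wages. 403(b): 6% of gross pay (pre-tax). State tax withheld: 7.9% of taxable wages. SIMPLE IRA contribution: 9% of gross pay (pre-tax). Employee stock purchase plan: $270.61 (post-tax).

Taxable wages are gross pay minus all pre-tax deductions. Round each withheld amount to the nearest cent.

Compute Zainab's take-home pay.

SIMPLE IRA contribution: $3,111.34 × 0.09 = $280.02
403(b): $3,111.34 × 0.06 = $186.68
Pre-tax total = $280.02 + $186.68 = $466.70
Taxable wages = $3,111.34 − $466.70 = $2,644.64
Local income tax: $2,644.64 × 0.0231 = $61.09
State tax withheld: $2,644.64 × 0.079 = $208.93
Federal income tax: $2,644.64 × 0.2624 = $693.95
SDI: $3,111.34 × 0.005 = $15.56
PFL insurance: $3,111.34 × 0.0073 = $22.71
State unemployment insurance (employee share): $3,111.34 × 0.004 = $12.45
Employee stock purchase plan: $270.61
Total deductions = $280.02 + $186.68 + $61.09 + $208.93 + $693.95 + $15.56 + $22.71 + $12.45 + $270.61 = $1,752.00
Net pay = $3,111.34 − $1,752.00 = $1,359.34

$1,359.34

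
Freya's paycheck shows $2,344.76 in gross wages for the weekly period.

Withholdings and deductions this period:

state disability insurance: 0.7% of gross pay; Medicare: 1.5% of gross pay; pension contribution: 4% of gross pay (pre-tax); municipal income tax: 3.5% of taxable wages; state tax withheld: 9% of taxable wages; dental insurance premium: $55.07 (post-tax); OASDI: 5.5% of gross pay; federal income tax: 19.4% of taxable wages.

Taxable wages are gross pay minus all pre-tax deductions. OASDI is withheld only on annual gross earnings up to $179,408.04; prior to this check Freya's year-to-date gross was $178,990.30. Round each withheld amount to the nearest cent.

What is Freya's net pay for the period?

Pension contribution: $2,344.76 × 0.04 = $93.79
Taxable wages = $2,344.76 − $93.79 = $2,250.97
Federal income tax: $2,250.97 × 0.194 = $436.69
Municipal income tax: $2,250.97 × 0.035 = $78.78
State tax withheld: $2,250.97 × 0.09 = $202.59
Medicare: $2,344.76 × 0.015 = $35.17
State disability insurance: $2,344.76 × 0.007 = $16.41
OASDI: only $179,408.04 − $178,990.30 = $417.74 of this check is subject → $417.74 × 0.055 = $22.98
Dental insurance premium: $55.07
Total deductions = $93.79 + $436.69 + $78.78 + $202.59 + $35.17 + $16.41 + $22.98 + $55.07 = $941.48
Net pay = $2,344.76 − $941.48 = $1,403.28

$1,403.28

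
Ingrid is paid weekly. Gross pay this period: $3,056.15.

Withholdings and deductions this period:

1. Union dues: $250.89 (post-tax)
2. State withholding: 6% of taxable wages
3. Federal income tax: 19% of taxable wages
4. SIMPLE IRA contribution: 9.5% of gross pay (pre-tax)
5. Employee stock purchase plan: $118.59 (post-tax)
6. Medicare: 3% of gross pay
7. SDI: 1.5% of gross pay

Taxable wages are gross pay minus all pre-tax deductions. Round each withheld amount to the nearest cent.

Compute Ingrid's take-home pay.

$1,567.36

SIMPLE IRA contribution: $3,056.15 × 0.095 = $290.33
Taxable wages = $3,056.15 − $290.33 = $2,765.82
Federal income tax: $2,765.82 × 0.19 = $525.51
State withholding: $2,765.82 × 0.06 = $165.95
Medicare: $3,056.15 × 0.03 = $91.68
SDI: $3,056.15 × 0.015 = $45.84
Union dues: $250.89
Employee stock purchase plan: $118.59
Total deductions = $290.33 + $525.51 + $165.95 + $91.68 + $45.84 + $250.89 + $118.59 = $1,488.79
Net pay = $3,056.15 − $1,488.79 = $1,567.36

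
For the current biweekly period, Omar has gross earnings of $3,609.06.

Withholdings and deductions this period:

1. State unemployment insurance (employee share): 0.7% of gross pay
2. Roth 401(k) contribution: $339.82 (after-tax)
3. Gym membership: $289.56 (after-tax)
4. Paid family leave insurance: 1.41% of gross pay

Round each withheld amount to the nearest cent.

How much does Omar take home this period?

Paid family leave insurance: $3,609.06 × 0.0141 = $50.89
State unemployment insurance (employee share): $3,609.06 × 0.007 = $25.26
Gym membership: $289.56
Roth 401(k) contribution: $339.82
Total deductions = $50.89 + $25.26 + $289.56 + $339.82 = $705.53
Net pay = $3,609.06 − $705.53 = $2,903.53

$2,903.53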